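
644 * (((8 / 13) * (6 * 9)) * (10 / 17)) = 2782080 / 221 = 12588.60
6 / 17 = 0.35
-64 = -64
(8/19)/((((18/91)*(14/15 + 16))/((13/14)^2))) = 0.11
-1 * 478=-478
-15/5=-3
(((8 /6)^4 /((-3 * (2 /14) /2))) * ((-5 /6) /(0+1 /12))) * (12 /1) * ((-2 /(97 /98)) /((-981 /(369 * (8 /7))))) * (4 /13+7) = 11234.58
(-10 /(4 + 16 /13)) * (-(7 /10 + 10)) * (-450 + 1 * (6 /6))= -624559 /68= -9184.69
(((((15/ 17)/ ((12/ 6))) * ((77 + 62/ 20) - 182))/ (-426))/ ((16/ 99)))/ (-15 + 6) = -11209/ 154496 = -0.07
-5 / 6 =-0.83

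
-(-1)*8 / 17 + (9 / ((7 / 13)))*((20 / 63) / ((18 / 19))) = 6.07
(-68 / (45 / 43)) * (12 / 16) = -731 / 15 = -48.73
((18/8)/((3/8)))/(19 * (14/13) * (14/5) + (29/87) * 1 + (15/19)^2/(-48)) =0.10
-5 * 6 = -30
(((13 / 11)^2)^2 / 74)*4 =57122 / 541717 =0.11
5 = 5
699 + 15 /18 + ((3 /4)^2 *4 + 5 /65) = 109537 /156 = 702.16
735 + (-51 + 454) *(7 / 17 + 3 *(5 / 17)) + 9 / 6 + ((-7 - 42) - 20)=40427 / 34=1189.03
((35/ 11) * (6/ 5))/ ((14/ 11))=3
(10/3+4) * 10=220/3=73.33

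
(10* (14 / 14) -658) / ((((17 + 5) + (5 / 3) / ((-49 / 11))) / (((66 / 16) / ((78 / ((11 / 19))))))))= -130977 / 142766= -0.92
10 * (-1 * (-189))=1890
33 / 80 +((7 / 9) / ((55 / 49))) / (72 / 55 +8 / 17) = 60043 / 74880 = 0.80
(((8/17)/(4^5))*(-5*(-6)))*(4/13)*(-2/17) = -15/30056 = -0.00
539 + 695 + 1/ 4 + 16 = 5001/ 4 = 1250.25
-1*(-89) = 89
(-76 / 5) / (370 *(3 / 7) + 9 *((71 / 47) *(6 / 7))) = -6251 / 70005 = -0.09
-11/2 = -5.50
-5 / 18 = -0.28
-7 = -7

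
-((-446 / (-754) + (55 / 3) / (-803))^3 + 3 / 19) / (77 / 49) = -25585058189581751 / 117625824664957323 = -0.22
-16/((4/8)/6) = -192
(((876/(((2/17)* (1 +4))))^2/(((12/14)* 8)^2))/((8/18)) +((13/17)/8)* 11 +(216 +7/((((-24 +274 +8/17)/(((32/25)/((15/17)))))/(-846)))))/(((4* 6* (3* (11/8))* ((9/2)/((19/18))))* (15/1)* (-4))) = -2339255187398647/557244800640000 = -4.20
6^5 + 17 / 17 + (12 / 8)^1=15557 / 2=7778.50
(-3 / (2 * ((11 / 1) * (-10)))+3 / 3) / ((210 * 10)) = 223 / 462000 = 0.00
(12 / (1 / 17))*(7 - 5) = 408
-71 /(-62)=71 /62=1.15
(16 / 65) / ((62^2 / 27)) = 108 / 62465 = 0.00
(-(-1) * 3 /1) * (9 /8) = 27 /8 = 3.38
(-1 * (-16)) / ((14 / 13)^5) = 371293 / 33614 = 11.05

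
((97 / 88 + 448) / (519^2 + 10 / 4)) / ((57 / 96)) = 316168 / 112593943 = 0.00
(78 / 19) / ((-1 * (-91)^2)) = -6 / 12103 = -0.00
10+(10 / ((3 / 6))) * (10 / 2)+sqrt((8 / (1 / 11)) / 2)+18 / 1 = 2 * sqrt(11)+128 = 134.63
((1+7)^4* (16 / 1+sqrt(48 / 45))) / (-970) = -32768 / 485-8192* sqrt(15) / 7275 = -71.92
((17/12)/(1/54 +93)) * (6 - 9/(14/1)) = 11475/140644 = 0.08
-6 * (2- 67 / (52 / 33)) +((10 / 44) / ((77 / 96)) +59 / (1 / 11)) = 19652405 / 22022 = 892.40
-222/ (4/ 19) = -2109/ 2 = -1054.50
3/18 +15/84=29/84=0.35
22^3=10648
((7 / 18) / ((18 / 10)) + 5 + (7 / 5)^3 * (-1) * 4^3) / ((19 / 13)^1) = -44857787 / 384750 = -116.59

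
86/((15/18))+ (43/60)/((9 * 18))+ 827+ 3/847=930.21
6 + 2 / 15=92 / 15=6.13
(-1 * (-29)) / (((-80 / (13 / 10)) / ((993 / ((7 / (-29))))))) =10856469 / 5600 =1938.66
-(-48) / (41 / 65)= 3120 / 41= 76.10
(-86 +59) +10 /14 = -184 /7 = -26.29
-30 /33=-10 /11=-0.91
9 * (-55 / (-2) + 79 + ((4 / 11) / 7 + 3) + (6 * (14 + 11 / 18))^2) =10803865 / 154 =70154.97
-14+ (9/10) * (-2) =-79/5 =-15.80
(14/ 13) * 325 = 350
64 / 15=4.27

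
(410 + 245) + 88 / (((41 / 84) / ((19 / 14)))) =36887 / 41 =899.68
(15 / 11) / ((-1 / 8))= -120 / 11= -10.91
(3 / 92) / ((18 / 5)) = 5 / 552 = 0.01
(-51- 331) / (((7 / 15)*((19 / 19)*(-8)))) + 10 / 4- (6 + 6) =2599 / 28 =92.82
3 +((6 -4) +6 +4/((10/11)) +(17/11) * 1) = 16.95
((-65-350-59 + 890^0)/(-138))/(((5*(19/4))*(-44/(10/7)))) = -43/9177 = -0.00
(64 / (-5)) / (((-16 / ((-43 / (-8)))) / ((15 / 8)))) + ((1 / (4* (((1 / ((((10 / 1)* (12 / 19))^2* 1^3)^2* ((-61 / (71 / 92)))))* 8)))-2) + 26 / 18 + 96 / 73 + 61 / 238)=-45385869779043671 / 11574575340048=-3921.17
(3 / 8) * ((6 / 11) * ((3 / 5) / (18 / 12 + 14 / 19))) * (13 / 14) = 6669 / 130900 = 0.05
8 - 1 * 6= 2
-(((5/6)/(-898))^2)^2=-625/842772484935936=-0.00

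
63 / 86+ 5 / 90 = 305 / 387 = 0.79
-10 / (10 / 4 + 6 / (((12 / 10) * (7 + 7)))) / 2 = -1.75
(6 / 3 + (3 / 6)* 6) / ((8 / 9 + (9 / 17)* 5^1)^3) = 17907885 / 158340421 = 0.11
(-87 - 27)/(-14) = 57/7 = 8.14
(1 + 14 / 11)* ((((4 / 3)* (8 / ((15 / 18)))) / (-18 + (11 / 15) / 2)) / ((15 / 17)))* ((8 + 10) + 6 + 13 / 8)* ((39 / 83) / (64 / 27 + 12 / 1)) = -73394100 / 46848769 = -1.57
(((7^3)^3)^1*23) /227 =928132961 /227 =4088691.46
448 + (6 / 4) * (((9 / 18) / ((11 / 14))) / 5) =49301 / 110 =448.19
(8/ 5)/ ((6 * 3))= 4/ 45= 0.09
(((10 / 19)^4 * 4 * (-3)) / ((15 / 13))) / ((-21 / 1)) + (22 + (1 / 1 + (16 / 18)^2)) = 1760707969 / 73892007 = 23.83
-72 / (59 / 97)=-6984 / 59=-118.37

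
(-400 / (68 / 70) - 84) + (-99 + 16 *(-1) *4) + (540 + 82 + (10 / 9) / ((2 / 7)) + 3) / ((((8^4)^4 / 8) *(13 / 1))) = -11525371153417740809 / 17495429021171712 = -658.76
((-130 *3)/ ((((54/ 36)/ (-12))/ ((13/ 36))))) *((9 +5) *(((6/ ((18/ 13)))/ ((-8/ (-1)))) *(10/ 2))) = 42719.44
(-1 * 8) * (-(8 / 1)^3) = 4096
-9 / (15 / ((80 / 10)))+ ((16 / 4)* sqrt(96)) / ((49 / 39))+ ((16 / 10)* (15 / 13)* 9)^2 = 624* sqrt(6) / 49+ 229224 / 845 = 302.46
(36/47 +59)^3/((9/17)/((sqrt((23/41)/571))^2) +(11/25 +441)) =216656630035975/994889192473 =217.77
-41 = -41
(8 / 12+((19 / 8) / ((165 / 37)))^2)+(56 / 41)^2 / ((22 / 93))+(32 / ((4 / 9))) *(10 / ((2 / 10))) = 10570189776529 / 2928974400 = 3608.84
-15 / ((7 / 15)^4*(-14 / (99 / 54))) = 2784375 / 67228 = 41.42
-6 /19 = -0.32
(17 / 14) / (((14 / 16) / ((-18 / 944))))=-153 / 5782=-0.03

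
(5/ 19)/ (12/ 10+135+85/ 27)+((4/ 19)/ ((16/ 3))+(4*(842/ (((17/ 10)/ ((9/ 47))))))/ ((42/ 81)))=365680238568/ 499773701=731.69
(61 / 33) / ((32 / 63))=1281 / 352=3.64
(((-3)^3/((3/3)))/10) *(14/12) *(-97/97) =63/20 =3.15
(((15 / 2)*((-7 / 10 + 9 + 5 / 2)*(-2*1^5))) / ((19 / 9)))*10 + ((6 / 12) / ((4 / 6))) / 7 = -408183 / 532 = -767.26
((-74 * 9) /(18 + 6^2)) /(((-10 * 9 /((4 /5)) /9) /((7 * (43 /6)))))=49.50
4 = 4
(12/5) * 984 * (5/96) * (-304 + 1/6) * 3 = -224229/2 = -112114.50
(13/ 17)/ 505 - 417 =-3579932/ 8585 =-417.00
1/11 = 0.09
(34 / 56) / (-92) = -0.01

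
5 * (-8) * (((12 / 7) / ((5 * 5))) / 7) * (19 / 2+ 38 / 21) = -4.43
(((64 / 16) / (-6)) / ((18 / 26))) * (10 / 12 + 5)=-455 / 81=-5.62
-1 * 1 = -1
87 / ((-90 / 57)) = -551 / 10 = -55.10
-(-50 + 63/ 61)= 2987/ 61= 48.97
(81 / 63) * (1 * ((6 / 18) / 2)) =3 / 14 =0.21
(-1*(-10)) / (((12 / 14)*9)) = 35 / 27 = 1.30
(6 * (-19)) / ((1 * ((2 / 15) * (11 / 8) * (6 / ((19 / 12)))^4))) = -12380495 / 4105728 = -3.02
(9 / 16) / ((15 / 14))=21 / 40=0.52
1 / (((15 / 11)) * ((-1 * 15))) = -11 / 225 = -0.05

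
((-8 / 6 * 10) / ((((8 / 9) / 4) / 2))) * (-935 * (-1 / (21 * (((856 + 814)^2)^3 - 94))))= -18700 / 75921865587291499671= -0.00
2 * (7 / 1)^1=14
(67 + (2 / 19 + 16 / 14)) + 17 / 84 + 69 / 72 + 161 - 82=157907 / 1064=148.41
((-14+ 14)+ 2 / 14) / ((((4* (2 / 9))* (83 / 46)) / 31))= 6417 / 2324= 2.76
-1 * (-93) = 93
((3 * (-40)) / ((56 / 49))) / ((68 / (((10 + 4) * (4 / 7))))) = -210 / 17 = -12.35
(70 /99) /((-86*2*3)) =-0.00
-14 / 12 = -1.17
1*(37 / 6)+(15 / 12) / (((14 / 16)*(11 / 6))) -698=-319267 / 462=-691.05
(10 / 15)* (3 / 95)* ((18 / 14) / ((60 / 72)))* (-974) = -105192 / 3325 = -31.64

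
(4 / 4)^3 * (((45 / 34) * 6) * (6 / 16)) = 405 / 136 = 2.98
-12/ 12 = -1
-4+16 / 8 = -2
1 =1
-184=-184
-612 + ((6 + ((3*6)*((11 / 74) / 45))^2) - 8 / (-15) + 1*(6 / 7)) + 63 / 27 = -432868414 / 718725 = -602.27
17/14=1.21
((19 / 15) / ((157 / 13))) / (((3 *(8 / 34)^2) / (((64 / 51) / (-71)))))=-16796 / 1504845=-0.01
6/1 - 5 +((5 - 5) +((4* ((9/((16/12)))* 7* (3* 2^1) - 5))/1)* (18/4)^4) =3654485/8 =456810.62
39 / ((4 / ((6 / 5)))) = 117 / 10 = 11.70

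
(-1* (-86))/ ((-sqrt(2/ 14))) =-86* sqrt(7) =-227.53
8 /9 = 0.89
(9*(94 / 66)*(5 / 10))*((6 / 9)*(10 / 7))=470 / 77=6.10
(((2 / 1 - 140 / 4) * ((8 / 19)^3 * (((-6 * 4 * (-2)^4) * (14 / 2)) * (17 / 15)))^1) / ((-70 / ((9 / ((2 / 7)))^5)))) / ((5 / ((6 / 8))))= -427589299678464 / 857375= -498719113.20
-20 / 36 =-5 / 9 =-0.56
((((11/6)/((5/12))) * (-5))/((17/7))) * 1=-154/17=-9.06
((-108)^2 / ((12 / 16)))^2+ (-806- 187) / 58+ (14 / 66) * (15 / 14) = 77154835187 / 319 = 241864687.11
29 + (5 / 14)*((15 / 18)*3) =29.89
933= 933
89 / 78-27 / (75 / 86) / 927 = 222467 / 200850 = 1.11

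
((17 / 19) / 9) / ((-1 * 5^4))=-17 / 106875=-0.00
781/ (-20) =-781/ 20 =-39.05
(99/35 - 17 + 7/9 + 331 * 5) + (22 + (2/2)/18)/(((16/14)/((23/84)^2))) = 1192462289/725760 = 1643.05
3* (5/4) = 15/4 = 3.75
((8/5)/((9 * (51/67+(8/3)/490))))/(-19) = -26264/2151921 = -0.01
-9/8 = -1.12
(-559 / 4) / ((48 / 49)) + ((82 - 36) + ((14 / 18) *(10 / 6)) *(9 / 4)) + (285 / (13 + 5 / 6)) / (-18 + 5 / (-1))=-34688411 / 366528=-94.64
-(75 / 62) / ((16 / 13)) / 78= -25 / 1984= -0.01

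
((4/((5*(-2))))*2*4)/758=-8/1895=-0.00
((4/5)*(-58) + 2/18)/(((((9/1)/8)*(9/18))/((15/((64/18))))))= -2083/6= -347.17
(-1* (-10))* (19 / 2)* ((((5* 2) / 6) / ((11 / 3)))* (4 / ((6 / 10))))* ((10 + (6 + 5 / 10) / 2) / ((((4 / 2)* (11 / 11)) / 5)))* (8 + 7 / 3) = 19510625 / 198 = 98538.51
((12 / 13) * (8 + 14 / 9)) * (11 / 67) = 3784 / 2613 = 1.45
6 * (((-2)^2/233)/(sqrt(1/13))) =0.37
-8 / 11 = -0.73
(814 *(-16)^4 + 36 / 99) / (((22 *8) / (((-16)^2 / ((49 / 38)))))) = 60175423.10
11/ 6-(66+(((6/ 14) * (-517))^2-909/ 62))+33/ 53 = -11869013536/ 241521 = -49142.78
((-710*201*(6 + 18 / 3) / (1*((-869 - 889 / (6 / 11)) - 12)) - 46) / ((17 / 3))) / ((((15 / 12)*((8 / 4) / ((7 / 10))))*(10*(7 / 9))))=25871751 / 6402625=4.04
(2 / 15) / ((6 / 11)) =11 / 45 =0.24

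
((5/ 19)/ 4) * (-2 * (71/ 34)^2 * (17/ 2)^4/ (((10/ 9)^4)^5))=-17711882766361627666808049/ 48640000000000000000000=-364.14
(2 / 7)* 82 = 164 / 7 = 23.43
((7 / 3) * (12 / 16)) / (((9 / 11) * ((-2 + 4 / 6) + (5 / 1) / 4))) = -77 / 3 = -25.67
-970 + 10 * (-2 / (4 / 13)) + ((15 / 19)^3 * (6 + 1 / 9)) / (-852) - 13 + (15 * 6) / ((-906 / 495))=-322724752513 / 294141356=-1097.18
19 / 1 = 19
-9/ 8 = -1.12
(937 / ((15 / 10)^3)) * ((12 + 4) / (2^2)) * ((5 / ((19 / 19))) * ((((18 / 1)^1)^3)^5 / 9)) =4162371856881895342080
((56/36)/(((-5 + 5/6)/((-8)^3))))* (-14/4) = -50176/75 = -669.01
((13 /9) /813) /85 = 13 /621945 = 0.00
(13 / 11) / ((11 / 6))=78 / 121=0.64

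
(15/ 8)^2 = 225/ 64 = 3.52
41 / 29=1.41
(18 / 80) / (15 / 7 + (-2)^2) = 63 / 1720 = 0.04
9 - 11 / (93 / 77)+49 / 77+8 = 8725 / 1023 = 8.53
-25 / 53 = -0.47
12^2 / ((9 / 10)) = 160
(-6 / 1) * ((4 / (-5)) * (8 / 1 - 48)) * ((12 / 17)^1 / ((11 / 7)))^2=-1354752 / 34969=-38.74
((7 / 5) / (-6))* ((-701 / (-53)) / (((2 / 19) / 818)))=-38132297 / 1590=-23982.58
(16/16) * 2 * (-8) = -16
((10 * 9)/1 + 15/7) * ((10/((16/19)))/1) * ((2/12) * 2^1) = 20425/56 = 364.73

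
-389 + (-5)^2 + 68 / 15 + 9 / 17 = -91529 / 255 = -358.94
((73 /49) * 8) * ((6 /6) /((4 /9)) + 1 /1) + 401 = 21547 /49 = 439.73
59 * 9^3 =43011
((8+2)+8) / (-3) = -6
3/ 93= 1/ 31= 0.03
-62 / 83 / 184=-31 / 7636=-0.00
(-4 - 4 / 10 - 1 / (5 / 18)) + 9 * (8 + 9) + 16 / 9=1321 / 9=146.78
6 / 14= 3 / 7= 0.43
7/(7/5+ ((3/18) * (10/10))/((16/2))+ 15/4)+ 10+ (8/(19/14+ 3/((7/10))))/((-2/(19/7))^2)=9583774/686273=13.96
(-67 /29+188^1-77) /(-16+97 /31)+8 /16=-7.94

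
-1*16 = -16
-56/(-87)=56/87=0.64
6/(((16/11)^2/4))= 363/32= 11.34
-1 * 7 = -7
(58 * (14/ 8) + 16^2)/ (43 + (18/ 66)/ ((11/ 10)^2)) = 951665/ 115066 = 8.27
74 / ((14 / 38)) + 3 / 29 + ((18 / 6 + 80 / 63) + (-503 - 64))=-660953 / 1827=-361.77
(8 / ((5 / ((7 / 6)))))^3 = 21952 / 3375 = 6.50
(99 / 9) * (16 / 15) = 176 / 15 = 11.73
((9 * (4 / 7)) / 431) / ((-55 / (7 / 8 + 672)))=-6921 / 47410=-0.15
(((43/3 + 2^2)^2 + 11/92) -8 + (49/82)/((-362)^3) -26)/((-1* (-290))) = 1.04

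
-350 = -350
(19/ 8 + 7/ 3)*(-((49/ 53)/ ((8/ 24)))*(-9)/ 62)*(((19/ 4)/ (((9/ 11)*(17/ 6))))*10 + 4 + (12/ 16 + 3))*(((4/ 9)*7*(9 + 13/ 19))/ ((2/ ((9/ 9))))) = 5135683777/ 6368268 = 806.45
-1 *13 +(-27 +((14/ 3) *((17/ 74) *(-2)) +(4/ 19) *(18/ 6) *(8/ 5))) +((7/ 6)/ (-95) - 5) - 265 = -6562067/ 21090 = -311.15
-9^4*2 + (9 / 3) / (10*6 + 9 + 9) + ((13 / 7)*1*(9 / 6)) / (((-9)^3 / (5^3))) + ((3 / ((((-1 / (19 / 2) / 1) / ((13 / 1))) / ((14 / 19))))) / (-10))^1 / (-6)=-5805542243 / 442260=-13126.99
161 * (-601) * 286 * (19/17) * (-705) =370688488170/17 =21805205186.47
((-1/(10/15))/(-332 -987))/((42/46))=0.00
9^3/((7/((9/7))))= 133.90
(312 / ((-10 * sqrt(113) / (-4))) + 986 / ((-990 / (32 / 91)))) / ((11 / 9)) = -15776 / 55055 + 5616 * sqrt(113) / 6215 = 9.32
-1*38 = -38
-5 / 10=-0.50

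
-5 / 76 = -0.07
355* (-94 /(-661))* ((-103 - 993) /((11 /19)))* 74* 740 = -5233469006.85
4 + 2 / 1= 6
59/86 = 0.69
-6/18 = -1/3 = -0.33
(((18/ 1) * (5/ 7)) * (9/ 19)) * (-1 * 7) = -810/ 19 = -42.63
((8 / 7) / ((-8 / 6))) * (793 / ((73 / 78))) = -371124 / 511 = -726.27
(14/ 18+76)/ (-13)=-691/ 117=-5.91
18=18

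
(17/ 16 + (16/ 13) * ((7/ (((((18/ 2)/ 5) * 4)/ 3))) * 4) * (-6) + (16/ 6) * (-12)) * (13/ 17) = -24355/ 272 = -89.54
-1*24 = -24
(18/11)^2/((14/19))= 3078/847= 3.63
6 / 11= 0.55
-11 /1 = -11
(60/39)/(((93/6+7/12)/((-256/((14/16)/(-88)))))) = 43253760/17563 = 2462.78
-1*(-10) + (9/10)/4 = 409/40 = 10.22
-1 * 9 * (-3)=27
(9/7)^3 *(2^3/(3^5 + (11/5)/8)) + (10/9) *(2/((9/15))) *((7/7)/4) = 89741885/90118791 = 1.00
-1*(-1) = 1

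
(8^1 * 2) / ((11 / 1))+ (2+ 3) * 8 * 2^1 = 896 / 11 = 81.45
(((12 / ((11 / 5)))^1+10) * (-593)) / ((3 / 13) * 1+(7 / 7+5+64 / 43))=-11270558 / 9493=-1187.25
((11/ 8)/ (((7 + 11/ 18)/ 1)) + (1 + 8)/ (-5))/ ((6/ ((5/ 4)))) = -1479/ 4384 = -0.34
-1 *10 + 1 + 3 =-6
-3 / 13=-0.23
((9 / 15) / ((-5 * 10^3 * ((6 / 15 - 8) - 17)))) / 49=1 / 10045000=0.00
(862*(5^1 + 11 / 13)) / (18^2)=16378 / 1053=15.55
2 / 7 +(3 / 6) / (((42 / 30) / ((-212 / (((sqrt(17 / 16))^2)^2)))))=-135102 / 2023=-66.78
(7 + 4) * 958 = 10538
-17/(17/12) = -12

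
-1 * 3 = -3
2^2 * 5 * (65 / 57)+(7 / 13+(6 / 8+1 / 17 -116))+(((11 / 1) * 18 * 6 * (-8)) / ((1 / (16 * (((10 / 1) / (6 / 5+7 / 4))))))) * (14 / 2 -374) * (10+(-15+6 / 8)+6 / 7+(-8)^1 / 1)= -44851843811568173 / 20810244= -2155277170.78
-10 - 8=-18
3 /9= 1 /3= 0.33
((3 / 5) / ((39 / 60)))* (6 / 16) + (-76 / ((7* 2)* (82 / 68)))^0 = 1.35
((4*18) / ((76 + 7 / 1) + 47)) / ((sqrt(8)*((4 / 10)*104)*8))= 9*sqrt(2) / 21632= 0.00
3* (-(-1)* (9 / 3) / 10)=0.90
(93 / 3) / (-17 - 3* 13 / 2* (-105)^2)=-62 / 430009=-0.00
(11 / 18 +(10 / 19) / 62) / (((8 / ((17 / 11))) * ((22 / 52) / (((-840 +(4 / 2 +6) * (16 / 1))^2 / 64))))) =2240.98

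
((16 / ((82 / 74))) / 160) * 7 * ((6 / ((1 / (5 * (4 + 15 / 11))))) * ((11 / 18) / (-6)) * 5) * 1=-76405 / 1476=-51.76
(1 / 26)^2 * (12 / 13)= 0.00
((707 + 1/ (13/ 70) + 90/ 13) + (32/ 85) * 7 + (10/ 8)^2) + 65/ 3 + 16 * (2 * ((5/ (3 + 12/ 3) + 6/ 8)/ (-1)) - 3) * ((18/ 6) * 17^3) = -518809688323/ 371280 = -1397354.26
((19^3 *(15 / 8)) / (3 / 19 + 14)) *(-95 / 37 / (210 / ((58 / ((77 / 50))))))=-8975858875 / 21458668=-418.29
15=15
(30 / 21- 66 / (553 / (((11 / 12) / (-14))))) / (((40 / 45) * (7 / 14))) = 200169 / 61936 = 3.23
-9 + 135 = 126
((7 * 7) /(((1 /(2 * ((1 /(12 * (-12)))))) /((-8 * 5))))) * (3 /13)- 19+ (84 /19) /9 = -3020 /247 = -12.23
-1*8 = -8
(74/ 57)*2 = 148/ 57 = 2.60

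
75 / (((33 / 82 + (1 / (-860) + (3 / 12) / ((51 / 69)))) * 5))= 20.28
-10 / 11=-0.91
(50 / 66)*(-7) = -175 / 33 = -5.30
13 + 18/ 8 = 15.25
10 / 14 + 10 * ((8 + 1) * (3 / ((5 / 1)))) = 383 / 7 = 54.71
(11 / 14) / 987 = 11 / 13818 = 0.00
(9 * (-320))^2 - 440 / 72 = 74649545 / 9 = 8294393.89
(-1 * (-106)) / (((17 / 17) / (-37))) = -3922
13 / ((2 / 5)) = 65 / 2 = 32.50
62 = 62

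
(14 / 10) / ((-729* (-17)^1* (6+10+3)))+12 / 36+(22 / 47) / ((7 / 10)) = 388130408 / 387343215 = 1.00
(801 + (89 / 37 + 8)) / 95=8.54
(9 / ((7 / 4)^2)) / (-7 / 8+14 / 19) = -7296 / 343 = -21.27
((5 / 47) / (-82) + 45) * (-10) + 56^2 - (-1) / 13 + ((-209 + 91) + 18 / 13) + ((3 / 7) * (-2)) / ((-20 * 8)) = 36046102513 / 14028560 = 2569.48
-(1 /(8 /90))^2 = -2025 /16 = -126.56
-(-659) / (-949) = -659 / 949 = -0.69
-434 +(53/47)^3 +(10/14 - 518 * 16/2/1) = -3325550604/726761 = -4575.85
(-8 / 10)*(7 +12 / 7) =-244 / 35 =-6.97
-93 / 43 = -2.16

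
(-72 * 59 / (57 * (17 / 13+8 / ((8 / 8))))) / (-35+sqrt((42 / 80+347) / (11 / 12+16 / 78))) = 92040 * sqrt(37949730) / 3682103689+1127490000 / 3682103689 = 0.46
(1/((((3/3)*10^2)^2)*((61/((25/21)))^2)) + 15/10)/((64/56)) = 39383065/30006144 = 1.31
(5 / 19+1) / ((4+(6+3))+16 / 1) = 0.04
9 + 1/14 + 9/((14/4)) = 163/14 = 11.64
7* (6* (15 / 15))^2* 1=252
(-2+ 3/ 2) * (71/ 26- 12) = 241/ 52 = 4.63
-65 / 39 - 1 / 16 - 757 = -36419 / 48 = -758.73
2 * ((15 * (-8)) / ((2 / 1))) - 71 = -191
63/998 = 0.06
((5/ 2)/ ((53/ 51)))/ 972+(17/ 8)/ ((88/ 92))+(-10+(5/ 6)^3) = -5437997/ 755568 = -7.20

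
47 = 47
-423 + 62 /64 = -13505 /32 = -422.03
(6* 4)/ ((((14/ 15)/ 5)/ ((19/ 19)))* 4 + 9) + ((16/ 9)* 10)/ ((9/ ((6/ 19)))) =1157320/ 375003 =3.09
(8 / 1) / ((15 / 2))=16 / 15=1.07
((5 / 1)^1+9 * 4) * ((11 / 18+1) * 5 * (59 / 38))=350755 / 684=512.80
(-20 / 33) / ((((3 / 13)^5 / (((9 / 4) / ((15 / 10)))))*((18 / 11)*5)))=-371293 / 2187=-169.77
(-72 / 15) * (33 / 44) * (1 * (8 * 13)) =-1872 / 5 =-374.40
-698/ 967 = -0.72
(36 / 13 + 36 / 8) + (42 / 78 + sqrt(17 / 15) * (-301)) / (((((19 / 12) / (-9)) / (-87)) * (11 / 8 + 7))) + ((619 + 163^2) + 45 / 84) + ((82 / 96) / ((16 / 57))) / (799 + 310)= 895469323509729 / 32888291072 - 7541856 * sqrt(255) / 6365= 8306.35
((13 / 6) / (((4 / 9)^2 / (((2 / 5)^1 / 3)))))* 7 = 819 / 80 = 10.24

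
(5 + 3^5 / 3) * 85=7310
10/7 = 1.43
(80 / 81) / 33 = 80 / 2673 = 0.03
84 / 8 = 21 / 2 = 10.50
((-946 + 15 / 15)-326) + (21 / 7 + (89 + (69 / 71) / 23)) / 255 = -4600984 / 3621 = -1270.64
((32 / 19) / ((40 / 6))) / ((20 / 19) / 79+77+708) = 1896 / 5891525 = 0.00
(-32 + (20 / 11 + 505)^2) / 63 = 31076753 / 7623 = 4076.71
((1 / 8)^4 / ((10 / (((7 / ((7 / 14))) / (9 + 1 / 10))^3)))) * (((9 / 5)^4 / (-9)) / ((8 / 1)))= -729 / 56243200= -0.00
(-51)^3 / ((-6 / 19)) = 840123 / 2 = 420061.50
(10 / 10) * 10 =10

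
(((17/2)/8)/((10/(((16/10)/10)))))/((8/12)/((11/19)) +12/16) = 561/62750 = 0.01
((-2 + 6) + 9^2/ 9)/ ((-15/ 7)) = -91/ 15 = -6.07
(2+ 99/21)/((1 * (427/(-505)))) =-23735/2989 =-7.94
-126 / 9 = -14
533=533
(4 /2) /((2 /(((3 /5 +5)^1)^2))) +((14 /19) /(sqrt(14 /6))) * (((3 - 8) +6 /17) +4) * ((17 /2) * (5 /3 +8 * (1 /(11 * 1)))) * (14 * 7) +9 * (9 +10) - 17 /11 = 55224 /275 - 7742 * sqrt(21) /57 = -421.61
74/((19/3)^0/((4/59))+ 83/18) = 2664/697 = 3.82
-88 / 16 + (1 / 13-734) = -19225 / 26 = -739.42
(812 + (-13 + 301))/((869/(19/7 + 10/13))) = 31700/7189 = 4.41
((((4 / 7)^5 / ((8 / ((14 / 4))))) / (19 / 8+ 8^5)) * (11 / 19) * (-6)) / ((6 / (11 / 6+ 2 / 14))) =-21248 / 22831990167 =-0.00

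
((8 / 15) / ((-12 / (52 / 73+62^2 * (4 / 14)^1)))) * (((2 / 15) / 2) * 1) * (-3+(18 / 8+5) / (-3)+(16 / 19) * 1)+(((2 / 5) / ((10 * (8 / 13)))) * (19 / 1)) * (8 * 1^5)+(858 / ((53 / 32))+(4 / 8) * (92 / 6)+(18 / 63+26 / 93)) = 1186679718146 / 2153504745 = 551.05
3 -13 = -10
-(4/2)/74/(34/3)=-3/1258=-0.00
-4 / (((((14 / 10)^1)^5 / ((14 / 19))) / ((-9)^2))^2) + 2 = -1020994063678 / 2081093161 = -490.60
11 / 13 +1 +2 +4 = 102 / 13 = 7.85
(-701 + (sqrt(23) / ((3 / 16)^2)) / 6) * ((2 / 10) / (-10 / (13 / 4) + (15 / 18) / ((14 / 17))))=765492 / 11275-46592 * sqrt(23) / 101475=65.69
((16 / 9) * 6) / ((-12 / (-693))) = 616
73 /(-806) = -73 /806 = -0.09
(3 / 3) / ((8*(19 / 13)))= 0.09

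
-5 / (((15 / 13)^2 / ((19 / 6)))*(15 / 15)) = -3211 / 270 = -11.89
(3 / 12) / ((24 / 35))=35 / 96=0.36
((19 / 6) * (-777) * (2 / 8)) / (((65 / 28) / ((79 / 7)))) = -388759 / 130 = -2990.45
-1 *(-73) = 73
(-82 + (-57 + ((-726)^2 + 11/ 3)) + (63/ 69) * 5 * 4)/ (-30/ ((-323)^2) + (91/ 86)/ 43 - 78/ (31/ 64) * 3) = -434870054287991732/ 398652975123987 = -1090.85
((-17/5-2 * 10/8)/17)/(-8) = 0.04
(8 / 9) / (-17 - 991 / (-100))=-0.13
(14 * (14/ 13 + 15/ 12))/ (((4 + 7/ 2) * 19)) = 847/ 3705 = 0.23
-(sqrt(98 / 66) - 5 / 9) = 5 / 9 - 7* sqrt(33) / 33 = -0.66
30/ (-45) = -2/ 3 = -0.67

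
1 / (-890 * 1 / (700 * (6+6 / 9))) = -1400 / 267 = -5.24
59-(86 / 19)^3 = -231375 / 6859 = -33.73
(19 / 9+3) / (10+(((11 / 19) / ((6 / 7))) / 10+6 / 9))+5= 201035 / 36711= 5.48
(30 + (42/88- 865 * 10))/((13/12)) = -1137777/143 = -7956.48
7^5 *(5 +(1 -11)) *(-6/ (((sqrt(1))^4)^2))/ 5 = 100842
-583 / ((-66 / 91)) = 4823 / 6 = 803.83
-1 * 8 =-8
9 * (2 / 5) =18 / 5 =3.60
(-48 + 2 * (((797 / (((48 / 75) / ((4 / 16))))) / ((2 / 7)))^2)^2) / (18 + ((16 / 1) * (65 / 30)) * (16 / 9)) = 10217608178465970621387 / 288568115200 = 35407959647.19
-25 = -25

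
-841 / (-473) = 841 / 473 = 1.78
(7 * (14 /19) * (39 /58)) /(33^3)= 637 /6600429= 0.00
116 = 116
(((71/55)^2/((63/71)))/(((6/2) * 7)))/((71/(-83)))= -418403/4002075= -0.10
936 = 936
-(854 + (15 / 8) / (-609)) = -1386891 / 1624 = -854.00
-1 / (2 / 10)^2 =-25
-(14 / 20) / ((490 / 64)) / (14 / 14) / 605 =-16 / 105875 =-0.00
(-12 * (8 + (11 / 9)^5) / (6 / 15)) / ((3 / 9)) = -6334430 / 6561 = -965.47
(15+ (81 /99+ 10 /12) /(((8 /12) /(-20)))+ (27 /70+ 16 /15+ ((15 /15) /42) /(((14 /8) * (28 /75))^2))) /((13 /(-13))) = 33.04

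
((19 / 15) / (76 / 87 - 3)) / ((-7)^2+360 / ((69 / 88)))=-437 / 372775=-0.00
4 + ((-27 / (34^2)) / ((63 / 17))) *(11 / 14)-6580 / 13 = -43503021 / 86632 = -502.16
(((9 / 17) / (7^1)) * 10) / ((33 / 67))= 1.54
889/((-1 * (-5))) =889/5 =177.80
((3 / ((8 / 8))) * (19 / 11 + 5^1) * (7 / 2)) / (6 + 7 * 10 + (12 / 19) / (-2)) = 0.93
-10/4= -5/2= -2.50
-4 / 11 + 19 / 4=193 / 44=4.39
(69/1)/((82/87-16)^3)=-45436707/2248091000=-0.02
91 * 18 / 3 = 546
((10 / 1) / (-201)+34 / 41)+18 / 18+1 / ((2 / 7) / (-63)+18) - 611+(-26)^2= 4371053161 / 65400576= 66.84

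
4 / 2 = 2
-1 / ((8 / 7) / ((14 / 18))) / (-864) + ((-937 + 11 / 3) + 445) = -30378191 / 62208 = -488.33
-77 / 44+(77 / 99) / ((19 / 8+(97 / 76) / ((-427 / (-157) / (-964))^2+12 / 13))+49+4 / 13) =-1800628911344282047 / 1037621316940645284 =-1.74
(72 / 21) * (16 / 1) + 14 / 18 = 3505 / 63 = 55.63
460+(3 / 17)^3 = 2260007 / 4913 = 460.01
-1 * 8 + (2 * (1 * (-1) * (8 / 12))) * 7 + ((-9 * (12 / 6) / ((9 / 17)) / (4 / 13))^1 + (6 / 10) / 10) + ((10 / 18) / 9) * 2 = -127.65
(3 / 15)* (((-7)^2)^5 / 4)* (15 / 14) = 121060821 / 8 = 15132602.62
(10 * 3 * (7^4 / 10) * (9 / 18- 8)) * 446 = -24094035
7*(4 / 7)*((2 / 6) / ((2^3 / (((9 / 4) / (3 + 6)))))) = 1 / 24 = 0.04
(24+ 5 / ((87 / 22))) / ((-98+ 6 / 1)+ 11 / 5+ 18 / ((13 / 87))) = 142870 / 173391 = 0.82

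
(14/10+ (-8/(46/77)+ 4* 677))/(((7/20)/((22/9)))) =3031512/161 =18829.27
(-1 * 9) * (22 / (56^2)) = -99 / 1568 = -0.06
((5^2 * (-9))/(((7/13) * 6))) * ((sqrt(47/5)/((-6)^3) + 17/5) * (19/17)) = -3705/14 + 1235 * sqrt(235)/17136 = -263.54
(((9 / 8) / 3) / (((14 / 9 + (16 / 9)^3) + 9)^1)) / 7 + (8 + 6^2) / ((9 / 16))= 78.23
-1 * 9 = -9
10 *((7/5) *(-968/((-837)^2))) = -13552/700569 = -0.02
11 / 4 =2.75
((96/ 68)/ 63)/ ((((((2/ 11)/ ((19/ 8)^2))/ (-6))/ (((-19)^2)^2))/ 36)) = -4657542219/ 238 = -19569505.12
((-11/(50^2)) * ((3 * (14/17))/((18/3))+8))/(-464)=1573/19720000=0.00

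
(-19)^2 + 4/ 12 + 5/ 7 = 362.05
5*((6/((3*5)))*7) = 14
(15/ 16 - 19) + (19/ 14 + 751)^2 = 443762195/ 784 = 566023.21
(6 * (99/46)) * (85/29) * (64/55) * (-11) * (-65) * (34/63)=79347840/4669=16994.61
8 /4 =2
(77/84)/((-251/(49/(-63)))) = 77/27108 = 0.00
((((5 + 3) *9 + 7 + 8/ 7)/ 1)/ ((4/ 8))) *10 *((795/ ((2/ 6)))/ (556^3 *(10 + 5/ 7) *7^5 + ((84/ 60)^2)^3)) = 418120312500/ 3385289889975823543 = 0.00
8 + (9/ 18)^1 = 17/ 2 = 8.50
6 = 6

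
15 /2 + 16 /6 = 61 /6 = 10.17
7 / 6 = 1.17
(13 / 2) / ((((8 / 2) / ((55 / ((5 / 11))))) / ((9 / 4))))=14157 / 32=442.41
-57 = -57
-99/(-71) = 99/71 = 1.39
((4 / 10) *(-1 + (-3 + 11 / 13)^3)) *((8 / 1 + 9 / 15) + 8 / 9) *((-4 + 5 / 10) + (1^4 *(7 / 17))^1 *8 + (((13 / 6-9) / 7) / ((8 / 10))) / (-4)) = -1669009837 / 403369200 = -4.14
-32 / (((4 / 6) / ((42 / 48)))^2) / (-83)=441 / 664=0.66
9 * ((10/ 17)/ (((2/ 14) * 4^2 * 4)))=315/ 544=0.58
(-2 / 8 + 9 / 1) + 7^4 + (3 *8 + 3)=9747 / 4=2436.75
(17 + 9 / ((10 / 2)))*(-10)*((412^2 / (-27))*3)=31911872 / 9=3545763.56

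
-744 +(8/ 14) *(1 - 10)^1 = -749.14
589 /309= 1.91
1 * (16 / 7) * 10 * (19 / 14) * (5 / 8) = 950 / 49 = 19.39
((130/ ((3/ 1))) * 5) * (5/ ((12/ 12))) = 3250/ 3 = 1083.33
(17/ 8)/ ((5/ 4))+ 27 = 287/ 10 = 28.70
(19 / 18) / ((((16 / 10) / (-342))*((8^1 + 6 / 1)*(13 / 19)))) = -34295 / 1456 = -23.55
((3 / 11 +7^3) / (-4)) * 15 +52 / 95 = -1344628 / 1045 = -1286.73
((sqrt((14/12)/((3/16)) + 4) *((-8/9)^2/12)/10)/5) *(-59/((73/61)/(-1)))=57584 *sqrt(23)/1330425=0.21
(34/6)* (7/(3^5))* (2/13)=238/9477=0.03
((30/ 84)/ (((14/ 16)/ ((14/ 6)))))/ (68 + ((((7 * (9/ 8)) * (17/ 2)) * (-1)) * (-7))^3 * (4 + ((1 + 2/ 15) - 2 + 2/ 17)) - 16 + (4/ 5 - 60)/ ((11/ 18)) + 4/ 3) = 4505600/ 1582190637738529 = 0.00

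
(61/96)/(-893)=-61/85728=-0.00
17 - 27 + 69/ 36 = -97/ 12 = -8.08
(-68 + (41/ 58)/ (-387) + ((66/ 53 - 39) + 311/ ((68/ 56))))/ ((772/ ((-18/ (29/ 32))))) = -24327038408/ 6288492559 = -3.87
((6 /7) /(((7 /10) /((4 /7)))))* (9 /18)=120 /343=0.35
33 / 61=0.54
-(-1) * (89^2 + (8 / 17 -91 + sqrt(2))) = sqrt(2) + 133118 / 17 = 7831.88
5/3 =1.67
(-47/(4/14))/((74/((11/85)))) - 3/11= -77549/138380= -0.56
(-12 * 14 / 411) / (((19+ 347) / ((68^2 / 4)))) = -32368 / 25071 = -1.29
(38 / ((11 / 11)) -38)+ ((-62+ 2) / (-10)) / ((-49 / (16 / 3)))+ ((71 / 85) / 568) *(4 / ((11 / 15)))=-11821 / 18326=-0.65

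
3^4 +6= 87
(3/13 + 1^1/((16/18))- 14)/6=-1315/624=-2.11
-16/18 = -8/9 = -0.89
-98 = -98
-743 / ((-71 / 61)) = 45323 / 71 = 638.35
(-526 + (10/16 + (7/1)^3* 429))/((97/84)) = 24632433/194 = 126971.30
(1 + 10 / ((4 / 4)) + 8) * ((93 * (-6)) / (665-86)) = -3534 / 193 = -18.31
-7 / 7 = -1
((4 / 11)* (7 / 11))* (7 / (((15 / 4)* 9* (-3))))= -784 / 49005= -0.02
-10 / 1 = -10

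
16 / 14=8 / 7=1.14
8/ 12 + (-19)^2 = 1085/ 3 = 361.67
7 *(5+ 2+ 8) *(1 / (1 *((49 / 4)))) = 60 / 7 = 8.57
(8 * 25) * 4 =800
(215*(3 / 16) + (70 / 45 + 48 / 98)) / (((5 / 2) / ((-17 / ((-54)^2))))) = -5080909 / 51438240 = -0.10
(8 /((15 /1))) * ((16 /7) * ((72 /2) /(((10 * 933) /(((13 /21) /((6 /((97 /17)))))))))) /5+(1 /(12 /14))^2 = 1587406507 /1165783500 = 1.36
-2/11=-0.18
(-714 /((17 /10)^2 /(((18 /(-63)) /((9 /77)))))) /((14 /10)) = 22000 /51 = 431.37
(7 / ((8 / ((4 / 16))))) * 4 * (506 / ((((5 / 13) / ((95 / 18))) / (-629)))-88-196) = -275165765 / 72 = -3821746.74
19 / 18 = 1.06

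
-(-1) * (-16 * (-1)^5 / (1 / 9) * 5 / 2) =360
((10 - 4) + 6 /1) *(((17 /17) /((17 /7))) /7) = 12 /17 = 0.71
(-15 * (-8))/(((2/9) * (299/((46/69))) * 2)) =180/299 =0.60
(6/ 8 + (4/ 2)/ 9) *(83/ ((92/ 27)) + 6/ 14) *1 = 26605/ 1104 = 24.10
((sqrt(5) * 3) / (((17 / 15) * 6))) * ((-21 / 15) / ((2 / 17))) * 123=-2583 * sqrt(5) / 4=-1443.94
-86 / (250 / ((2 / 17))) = -86 / 2125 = -0.04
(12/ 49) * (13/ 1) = 3.18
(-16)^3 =-4096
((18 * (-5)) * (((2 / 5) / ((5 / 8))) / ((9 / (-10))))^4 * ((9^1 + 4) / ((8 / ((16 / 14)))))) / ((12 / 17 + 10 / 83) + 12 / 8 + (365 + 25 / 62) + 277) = -1192509833216 / 17988787506375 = -0.07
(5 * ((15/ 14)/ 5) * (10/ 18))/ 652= 25/ 27384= 0.00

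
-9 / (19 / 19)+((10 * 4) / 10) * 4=7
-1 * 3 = -3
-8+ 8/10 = -36/5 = -7.20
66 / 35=1.89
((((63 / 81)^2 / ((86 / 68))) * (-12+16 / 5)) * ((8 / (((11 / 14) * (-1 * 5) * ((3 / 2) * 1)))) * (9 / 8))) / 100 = 46648 / 725625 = 0.06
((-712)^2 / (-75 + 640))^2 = 256992219136 / 319225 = 805050.42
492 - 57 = 435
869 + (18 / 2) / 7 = 6092 / 7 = 870.29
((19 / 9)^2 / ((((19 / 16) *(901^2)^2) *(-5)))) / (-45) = 304 / 12010655239128225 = 0.00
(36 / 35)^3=46656 / 42875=1.09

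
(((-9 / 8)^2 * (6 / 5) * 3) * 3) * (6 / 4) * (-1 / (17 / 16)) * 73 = -478953 / 340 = -1408.69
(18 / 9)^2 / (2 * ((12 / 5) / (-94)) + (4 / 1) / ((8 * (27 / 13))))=50760 / 2407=21.09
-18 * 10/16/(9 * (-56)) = 0.02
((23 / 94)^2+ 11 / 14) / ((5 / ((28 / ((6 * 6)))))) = 52301 / 397620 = 0.13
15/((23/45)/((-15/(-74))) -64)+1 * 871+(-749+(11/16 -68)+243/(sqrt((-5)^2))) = 171043987/1659920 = 103.04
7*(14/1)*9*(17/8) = 1874.25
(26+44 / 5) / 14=87 / 35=2.49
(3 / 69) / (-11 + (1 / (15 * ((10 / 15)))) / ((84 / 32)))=-105 / 26473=-0.00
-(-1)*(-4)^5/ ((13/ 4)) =-4096/ 13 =-315.08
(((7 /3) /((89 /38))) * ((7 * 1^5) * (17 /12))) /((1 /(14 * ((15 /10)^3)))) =332367 /712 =466.81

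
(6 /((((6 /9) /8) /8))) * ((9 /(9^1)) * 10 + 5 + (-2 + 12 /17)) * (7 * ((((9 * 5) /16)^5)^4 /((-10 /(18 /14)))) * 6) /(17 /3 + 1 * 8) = -39387981069164900881795063018798828125 /13165957754240570855784448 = -2991653308053.38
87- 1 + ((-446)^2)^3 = 7870623759839382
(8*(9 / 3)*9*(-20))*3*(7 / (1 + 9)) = -9072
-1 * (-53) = 53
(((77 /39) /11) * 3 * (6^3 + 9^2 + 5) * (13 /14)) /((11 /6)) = 906 /11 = 82.36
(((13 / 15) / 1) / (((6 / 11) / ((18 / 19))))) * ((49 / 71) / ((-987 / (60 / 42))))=-286 / 190209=-0.00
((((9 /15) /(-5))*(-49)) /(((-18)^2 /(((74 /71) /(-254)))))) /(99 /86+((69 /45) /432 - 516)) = 935508 /6467735896735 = 0.00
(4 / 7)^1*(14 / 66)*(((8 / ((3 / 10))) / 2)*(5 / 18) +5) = 940 / 891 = 1.05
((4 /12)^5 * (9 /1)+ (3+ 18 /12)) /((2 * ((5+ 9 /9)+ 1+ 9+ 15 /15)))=245 /1836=0.13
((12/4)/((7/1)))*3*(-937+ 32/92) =-1204.27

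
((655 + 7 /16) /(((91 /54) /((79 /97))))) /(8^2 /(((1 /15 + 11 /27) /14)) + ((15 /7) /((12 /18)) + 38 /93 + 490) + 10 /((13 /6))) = 2080295703 /15684248548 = 0.13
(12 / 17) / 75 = 4 / 425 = 0.01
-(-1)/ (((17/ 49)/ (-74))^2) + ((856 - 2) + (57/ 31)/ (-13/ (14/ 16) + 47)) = 31142674087/ 671925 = 46348.44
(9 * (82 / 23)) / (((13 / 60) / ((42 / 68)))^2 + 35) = 292912200 / 320627843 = 0.91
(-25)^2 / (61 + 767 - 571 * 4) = -625 / 1456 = -0.43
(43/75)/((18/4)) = 0.13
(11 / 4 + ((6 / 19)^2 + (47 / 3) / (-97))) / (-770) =-161371 / 46222440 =-0.00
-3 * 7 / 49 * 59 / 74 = -177 / 518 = -0.34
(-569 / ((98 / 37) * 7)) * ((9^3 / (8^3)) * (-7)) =15347637 / 50176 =305.88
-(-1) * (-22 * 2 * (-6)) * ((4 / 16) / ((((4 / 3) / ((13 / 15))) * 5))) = 429 / 50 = 8.58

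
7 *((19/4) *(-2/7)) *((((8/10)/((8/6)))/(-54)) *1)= 19/180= 0.11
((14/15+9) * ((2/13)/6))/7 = 149/4095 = 0.04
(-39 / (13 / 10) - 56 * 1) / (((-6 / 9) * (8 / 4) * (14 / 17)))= 2193 / 28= 78.32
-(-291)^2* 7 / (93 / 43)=-8496327 / 31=-274075.06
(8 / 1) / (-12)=-2 / 3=-0.67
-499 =-499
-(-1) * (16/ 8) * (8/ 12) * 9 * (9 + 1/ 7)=109.71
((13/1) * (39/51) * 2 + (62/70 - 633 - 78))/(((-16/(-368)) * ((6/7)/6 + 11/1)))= -1574304/1105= -1424.71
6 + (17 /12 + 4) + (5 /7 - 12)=11 /84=0.13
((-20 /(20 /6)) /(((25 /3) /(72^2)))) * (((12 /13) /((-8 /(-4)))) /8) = -69984 /325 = -215.34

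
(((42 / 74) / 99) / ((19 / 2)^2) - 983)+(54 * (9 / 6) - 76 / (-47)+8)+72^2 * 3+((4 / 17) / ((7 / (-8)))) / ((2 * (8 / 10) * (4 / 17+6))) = 112672118819668 / 7685898297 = 14659.59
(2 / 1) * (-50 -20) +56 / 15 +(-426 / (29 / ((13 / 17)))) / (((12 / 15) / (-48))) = 3976508 / 7395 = 537.73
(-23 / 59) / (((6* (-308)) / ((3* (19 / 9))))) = 437 / 327096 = 0.00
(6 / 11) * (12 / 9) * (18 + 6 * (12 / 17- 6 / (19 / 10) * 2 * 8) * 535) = -413196048 / 3553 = -116294.98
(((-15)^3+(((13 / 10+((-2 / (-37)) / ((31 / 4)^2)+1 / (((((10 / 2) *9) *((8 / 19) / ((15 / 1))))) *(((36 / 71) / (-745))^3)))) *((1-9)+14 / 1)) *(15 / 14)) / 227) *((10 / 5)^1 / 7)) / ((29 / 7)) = -71419227981977330419 / 14561134242048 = -4904784.67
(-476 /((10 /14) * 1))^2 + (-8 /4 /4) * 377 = 22195023 /50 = 443900.46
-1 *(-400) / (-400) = -1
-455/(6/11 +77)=-5005/853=-5.87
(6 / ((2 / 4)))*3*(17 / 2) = 306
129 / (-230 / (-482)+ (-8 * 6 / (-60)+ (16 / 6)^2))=1399005 / 90971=15.38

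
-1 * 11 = -11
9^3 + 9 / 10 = 7299 / 10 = 729.90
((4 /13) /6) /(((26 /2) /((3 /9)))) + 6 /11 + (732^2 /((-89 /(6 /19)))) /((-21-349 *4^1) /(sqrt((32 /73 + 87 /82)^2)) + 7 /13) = 7980653211171508 /3117941144891001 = 2.56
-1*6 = -6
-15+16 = 1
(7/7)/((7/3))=3/7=0.43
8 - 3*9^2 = -235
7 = 7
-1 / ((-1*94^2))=1 / 8836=0.00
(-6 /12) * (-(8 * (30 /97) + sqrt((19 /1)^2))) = 10.74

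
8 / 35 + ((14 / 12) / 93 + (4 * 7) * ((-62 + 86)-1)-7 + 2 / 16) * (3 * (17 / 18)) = 846251281 / 468720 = 1805.45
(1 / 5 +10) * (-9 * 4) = -367.20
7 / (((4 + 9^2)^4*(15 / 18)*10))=21 / 1305015625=0.00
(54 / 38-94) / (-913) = 0.10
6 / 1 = 6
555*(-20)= -11100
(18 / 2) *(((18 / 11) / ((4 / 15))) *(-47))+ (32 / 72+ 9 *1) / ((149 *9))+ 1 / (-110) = -1723001972 / 663795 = -2595.68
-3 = -3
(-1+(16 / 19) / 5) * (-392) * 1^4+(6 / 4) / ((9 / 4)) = 93094 / 285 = 326.65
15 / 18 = 5 / 6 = 0.83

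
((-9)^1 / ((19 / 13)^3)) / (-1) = 19773 / 6859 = 2.88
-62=-62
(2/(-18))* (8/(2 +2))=-2/9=-0.22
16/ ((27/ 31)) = 496/ 27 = 18.37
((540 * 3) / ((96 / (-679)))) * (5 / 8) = -458325 / 64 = -7161.33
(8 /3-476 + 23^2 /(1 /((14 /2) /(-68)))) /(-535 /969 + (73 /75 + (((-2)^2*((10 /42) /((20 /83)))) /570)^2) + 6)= -257115187035 /3128152141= -82.19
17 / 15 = 1.13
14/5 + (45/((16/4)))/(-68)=3583/1360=2.63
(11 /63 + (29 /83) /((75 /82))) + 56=7393363 /130725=56.56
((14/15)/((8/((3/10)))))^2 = 49/40000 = 0.00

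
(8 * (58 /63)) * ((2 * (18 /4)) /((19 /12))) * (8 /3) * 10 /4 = 37120 /133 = 279.10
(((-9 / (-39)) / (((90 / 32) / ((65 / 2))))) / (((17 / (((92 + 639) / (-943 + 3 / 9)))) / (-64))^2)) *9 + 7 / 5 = 514710463 / 2499245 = 205.95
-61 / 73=-0.84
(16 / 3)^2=256 / 9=28.44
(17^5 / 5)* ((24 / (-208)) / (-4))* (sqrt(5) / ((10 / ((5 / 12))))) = 1419857* sqrt(5) / 4160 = 763.20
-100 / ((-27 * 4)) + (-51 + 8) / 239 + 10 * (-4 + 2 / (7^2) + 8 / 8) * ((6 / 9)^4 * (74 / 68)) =-90548614 / 16126047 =-5.62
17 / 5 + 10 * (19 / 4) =509 / 10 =50.90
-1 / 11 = -0.09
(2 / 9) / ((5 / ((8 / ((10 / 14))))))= 112 / 225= 0.50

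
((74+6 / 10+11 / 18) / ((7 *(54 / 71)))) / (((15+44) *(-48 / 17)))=-1167169 / 13763520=-0.08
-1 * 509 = -509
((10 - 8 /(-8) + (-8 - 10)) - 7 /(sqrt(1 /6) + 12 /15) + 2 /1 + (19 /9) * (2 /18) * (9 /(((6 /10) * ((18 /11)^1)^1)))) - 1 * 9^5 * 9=-18338409721 /34506 + 175 * sqrt(6) /71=-531449.64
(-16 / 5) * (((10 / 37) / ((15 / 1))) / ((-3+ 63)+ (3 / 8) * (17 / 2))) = -512 / 561105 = -0.00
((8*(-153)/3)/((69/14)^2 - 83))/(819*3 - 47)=39984/13865935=0.00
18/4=9/2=4.50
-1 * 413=-413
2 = 2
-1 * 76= -76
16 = 16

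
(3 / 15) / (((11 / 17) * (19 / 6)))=102 / 1045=0.10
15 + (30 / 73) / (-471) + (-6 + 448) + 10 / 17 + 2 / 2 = 89349786 / 194837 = 458.59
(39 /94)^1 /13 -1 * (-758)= 758.03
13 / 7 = 1.86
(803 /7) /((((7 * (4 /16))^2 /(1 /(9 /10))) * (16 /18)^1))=16060 /343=46.82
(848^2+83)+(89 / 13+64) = 9350352 / 13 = 719257.85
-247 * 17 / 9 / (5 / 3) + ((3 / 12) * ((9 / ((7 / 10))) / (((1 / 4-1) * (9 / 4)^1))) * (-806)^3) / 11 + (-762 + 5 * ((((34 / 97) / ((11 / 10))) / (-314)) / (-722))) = 90666770.36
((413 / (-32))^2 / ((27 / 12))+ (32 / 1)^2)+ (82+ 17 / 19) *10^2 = 410947435 / 43776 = 9387.51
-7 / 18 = -0.39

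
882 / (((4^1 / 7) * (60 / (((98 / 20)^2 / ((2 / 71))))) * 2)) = 175414659 / 16000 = 10963.42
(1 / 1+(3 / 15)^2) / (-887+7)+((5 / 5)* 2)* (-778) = -17116013 / 11000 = -1556.00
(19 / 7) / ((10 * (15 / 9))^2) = 171 / 17500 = 0.01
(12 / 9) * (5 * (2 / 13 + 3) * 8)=6560 / 39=168.21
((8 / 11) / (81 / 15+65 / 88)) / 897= 0.00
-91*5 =-455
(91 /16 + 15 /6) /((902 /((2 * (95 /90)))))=2489 /129888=0.02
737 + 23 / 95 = 737.24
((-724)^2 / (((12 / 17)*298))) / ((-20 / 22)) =-6126307 / 2235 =-2741.08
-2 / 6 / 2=-1 / 6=-0.17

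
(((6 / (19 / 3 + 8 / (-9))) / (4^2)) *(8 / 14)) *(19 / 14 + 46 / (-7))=-0.21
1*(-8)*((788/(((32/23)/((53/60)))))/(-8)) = 240143/480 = 500.30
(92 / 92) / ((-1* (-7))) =1 / 7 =0.14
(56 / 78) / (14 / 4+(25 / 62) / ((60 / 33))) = 6944 / 35997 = 0.19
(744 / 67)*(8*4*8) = 190464 / 67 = 2842.75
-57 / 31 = -1.84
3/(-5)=-3/5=-0.60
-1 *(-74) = 74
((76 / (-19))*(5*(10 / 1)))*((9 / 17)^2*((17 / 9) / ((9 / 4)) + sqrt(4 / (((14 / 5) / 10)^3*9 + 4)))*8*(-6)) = 38400 / 17 + 194400000*sqrt(65587) / 18954643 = 4885.40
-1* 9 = -9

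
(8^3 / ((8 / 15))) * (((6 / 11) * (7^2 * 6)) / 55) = 338688 / 121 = 2799.07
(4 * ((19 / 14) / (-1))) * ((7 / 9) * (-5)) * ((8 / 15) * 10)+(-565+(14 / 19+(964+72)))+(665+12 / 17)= 10901558 / 8721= 1250.04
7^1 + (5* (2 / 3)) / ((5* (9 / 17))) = 223 / 27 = 8.26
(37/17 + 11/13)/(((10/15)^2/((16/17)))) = 24048/3757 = 6.40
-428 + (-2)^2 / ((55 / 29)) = -23424 / 55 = -425.89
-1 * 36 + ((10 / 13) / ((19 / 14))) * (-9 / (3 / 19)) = -68.31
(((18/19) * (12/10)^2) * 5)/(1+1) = 324/95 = 3.41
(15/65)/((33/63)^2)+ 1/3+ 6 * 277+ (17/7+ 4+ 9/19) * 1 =1048185202/627627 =1670.08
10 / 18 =5 / 9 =0.56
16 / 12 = 4 / 3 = 1.33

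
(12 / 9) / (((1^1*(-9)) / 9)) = -4 / 3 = -1.33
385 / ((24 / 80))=3850 / 3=1283.33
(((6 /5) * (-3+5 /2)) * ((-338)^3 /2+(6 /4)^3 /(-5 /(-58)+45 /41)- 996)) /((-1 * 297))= -217410660217 /5573700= -39006.52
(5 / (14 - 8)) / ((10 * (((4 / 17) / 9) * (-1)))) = -51 / 16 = -3.19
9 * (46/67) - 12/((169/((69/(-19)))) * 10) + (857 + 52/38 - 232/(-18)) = 8494856347/9681165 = 877.46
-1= -1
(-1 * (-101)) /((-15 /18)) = -606 /5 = -121.20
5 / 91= 0.05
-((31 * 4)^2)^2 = -236421376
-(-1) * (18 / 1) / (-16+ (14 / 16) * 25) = 144 / 47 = 3.06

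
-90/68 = -45/34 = -1.32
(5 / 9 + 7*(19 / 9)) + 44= 178 / 3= 59.33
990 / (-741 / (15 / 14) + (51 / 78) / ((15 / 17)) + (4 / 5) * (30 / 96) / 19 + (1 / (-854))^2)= -267509462220 / 186674537851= -1.43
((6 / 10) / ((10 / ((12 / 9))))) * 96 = 7.68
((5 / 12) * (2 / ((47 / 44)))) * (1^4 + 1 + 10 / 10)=110 / 47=2.34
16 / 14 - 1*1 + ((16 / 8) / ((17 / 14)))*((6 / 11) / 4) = 481 / 1309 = 0.37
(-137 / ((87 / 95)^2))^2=1528746780625 / 57289761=26684.47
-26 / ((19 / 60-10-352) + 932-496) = -0.35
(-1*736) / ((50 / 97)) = -35696 / 25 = -1427.84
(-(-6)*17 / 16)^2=2601 / 64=40.64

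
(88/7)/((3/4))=352/21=16.76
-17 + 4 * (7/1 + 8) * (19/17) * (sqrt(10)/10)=-17 + 114 * sqrt(10)/17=4.21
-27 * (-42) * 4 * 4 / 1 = 18144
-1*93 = -93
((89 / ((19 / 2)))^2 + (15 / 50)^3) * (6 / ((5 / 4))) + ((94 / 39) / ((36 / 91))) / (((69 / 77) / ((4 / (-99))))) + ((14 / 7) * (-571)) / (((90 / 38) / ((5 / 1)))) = -7527335819653 / 3783054375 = -1989.75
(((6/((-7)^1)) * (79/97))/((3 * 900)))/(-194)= 79/59276700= 0.00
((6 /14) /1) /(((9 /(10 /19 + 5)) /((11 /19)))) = 55 /361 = 0.15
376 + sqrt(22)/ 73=376.06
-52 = -52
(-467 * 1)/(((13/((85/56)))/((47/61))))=-1865665/44408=-42.01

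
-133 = -133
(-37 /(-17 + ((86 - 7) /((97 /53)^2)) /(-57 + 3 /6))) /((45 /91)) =3579851639 /833332995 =4.30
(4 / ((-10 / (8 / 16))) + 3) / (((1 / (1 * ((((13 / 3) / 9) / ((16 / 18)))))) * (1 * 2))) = 91 / 120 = 0.76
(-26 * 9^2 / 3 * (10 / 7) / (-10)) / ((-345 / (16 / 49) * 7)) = -3744 / 276115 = -0.01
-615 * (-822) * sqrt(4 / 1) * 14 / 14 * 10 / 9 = 1123400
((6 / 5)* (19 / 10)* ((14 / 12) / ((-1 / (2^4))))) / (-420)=38 / 375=0.10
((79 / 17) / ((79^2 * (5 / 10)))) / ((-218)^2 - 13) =2 / 63807273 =0.00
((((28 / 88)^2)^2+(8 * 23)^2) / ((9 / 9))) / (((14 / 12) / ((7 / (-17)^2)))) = 23792920611 / 33849992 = 702.89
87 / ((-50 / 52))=-2262 / 25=-90.48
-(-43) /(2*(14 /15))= 645 /28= 23.04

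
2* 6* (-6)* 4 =-288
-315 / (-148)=315 / 148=2.13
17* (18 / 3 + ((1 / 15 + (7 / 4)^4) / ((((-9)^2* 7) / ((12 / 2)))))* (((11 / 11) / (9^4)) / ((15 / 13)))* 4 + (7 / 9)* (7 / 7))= 1028736074291 / 8928208800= 115.22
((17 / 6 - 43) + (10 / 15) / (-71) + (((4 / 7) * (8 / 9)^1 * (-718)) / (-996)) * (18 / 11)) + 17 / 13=-1354475075 / 35393358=-38.27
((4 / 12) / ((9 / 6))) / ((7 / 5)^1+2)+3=469 / 153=3.07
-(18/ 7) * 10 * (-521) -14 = 93682/ 7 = 13383.14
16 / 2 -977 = -969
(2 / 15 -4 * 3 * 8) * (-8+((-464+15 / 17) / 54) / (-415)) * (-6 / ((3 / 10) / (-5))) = 8742715012 / 114291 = 76495.22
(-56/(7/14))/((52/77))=-2156/13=-165.85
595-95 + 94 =594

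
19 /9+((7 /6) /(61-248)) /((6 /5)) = 14177 /6732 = 2.11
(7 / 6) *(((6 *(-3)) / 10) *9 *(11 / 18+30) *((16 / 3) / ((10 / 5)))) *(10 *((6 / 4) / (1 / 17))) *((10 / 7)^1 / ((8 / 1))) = -140505 / 2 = -70252.50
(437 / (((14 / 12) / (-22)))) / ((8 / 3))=-43263 / 14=-3090.21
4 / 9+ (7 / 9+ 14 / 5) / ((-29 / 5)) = -5 / 29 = -0.17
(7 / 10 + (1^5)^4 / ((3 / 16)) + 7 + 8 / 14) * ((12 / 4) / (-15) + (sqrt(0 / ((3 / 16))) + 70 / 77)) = 37141 / 3850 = 9.65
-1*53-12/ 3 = -57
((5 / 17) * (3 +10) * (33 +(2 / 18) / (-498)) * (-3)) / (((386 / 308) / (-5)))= 3701322625 / 2450907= 1510.18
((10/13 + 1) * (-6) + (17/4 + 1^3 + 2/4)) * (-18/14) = 2277/364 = 6.26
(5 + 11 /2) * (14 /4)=147 /4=36.75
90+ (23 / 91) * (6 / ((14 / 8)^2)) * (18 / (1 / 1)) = 441054 / 4459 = 98.91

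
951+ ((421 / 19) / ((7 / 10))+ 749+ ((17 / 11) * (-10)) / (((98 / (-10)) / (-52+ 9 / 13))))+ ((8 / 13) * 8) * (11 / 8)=220669468 / 133133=1657.51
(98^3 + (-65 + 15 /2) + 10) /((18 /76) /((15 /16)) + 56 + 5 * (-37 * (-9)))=178817455 /327038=546.78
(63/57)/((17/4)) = 84/323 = 0.26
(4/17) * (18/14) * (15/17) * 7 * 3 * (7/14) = 810/289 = 2.80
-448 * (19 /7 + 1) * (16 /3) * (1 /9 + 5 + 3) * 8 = -15548416 /27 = -575867.26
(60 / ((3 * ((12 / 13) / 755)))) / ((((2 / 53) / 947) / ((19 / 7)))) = 46799343175 / 42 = 1114270075.60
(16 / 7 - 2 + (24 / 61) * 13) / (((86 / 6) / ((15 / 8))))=51885 / 73444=0.71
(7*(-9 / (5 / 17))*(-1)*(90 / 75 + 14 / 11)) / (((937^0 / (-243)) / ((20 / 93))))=-47192544 / 1705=-27678.91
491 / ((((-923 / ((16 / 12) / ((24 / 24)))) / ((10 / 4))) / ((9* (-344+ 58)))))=324060 / 71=4564.23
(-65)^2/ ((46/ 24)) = 50700/ 23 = 2204.35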